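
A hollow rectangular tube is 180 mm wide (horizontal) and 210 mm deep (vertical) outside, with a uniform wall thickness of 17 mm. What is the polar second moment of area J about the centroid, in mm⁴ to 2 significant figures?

Decompose the section into non-overlapping parts with the origin at the bottom-left of its bounding rectangle.
Outer rectangle: 180 × 210, A = 37 800 mm², y = 105 mm, Ī = 138 915 000 mm⁴.
Inner void (subtracted): 146 × 176, A = 25 696 mm², y = 105 mm, Ī = 66 329 941 mm⁴.
By symmetry the centroid is at mid-height, ȳ = 105 mm.
All pieces are centred on the centroidal x-axis, so I = ΣĪ (holes subtracted) = 72 585 059 mm⁴.
Repeating about the centroidal y-axis gives I_y = 56 415 339 mm⁴.
Polar second moment: J = I_x + I_y = 129 000 397 mm⁴.

J ≈ 1.3 × 10⁸ mm⁴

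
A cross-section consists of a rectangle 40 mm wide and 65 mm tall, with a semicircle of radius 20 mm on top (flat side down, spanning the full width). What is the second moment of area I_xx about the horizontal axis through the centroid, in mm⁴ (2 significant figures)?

Split into non-overlapping primitives; take the origin at the lower-left of the bounding box.
Rectangular body: 40 × 65, A = 2 600 mm², y = 32.5 mm, Ī = 915 417 mm⁴.
Semicircular cap: semicircle r = 20, A = 628.3 mm², y = 73.49 mm, Ī = 17 561 mm⁴.
Centroid: ȳ = ΣA·y / ΣA = 40.48 mm.
Transfer each piece to the horizontal axis through the centroid using Ī + A·d² with d = y − 40.48:
  rectangular body: d = -7.977 mm → contributes +1 080 879 mm⁴
  semicircular cap: d = 33.01 mm → contributes +702 249 mm⁴
Total I = 1 783 128 mm⁴.

I_xx ≈ 1.8 × 10⁶ mm⁴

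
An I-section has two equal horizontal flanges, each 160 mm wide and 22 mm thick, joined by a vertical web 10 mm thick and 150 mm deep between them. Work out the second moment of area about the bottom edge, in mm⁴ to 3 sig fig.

Decompose the section into non-overlapping parts with the origin at the bottom-left of its bounding rectangle.
Bottom flange: 160 × 22, A = 3 520 mm², y = 11 mm, Ī = 141 973 mm⁴.
Web: 10 × 150, A = 1 500 mm², y = 97 mm, Ī = 2 812 500 mm⁴.
Top flange: 160 × 22, A = 3 520 mm², y = 183 mm, Ī = 141 973 mm⁴.
Transfer each piece to the base of the section using Ī + A·d² with d = y − 0:
  bottom flange: d = 11 mm → contributes +567 893 mm⁴
  web: d = 97 mm → contributes +16 926 000 mm⁴
  top flange: d = 183 mm → contributes +118 023 253 mm⁴
Total I = 135 517 147 mm⁴.

I_base ≈ 1.36 × 10⁸ mm⁴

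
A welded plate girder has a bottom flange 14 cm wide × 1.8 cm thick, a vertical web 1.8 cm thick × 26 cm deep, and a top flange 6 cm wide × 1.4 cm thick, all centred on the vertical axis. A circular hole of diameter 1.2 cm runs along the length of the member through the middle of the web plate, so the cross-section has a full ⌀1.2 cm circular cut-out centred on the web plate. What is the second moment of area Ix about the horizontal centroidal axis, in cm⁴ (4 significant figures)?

Ix ≈ 8392 cm⁴

Break the section into simple shapes (no overlaps), measuring from the bottom-left corner of the bounding box.
Bottom plate: 14 × 1.8, A = 25.2 cm², y = 0.9 cm, Ī = 6.804 cm⁴.
Web plate: 1.8 × 26, A = 46.8 cm², y = 14.8 cm, Ī = 2636.4 cm⁴.
Top plate: 6 × 1.4, A = 8.4 cm², y = 28.5 cm, Ī = 1.372 cm⁴.
Hole (subtracted): ⌀1.2, A = 1.13097 cm², y = 14.8 cm, Ī = 0.101788 cm⁴.
Centroid: ȳ = ΣA·y / ΣA = 11.8329 cm.
Transfer each piece to the horizontal centroidal axis using Ī + A·d² with d = y − 11.8329:
  bottom plate: d = -10.9329 cm → contributes +3018.91 cm⁴
  web plate: d = 2.96711 cm → contributes +3048.42 cm⁴
  top plate: d = 16.6671 cm → contributes +2334.83 cm⁴
  hole: d = 2.96711 cm → contributes −10.0586 cm⁴
Total I = 8392.1 cm⁴.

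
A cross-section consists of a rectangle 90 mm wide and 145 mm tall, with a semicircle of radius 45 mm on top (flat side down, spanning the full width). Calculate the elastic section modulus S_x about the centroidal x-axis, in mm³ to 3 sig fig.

S_x ≈ 4.50 × 10⁵ mm³

Break the section into simple shapes (no overlaps), measuring from the bottom-left corner of the bounding box.
Rectangular body: 90 × 145, A = 13 050 mm², y = 72.5 mm, Ī = 22 864 688 mm⁴.
Semicircular cap: semicircle r = 45, A = 3180.9 mm², y = 164.1 mm, Ī = 450 072 mm⁴.
Centroid: ȳ = ΣA·y / ΣA = 90.451 mm.
Transfer each piece to the centroidal x-axis using Ī + A·d² with d = y − 90.451:
  rectangular body: d = -17.951 mm → contributes +27 069 966 mm⁴
  semicircular cap: d = 73.647 mm → contributes +17 702 902 mm⁴
Total I = 44 772 867 mm⁴.
Extreme fibre distance c = 99.549 mm; S = I/c = 449 758 mm³.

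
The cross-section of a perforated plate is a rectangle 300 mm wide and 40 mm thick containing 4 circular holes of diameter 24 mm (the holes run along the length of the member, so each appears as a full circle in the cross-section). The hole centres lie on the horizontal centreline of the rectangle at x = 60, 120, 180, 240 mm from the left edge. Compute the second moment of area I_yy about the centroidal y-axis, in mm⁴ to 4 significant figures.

I_yy ≈ 8.179 × 10⁷ mm⁴

Treat the section as a set of non-overlapping primitives; coordinates are from the bounding-box lower-left.
Plate: 300 × 40, A = 12 000 mm², x = 150 mm, Ī = 90 000 000 mm⁴.
Hole 1 (subtracted): ⌀24, A = 452.389 mm², x = 60 mm, Ī = 16 286 mm⁴.
Hole 2 (subtracted): ⌀24, A = 452.389 mm², x = 120 mm, Ī = 16 286 mm⁴.
Hole 3 (subtracted): ⌀24, A = 452.389 mm², x = 180 mm, Ī = 16 286 mm⁴.
Hole 4 (subtracted): ⌀24, A = 452.389 mm², x = 240 mm, Ī = 16 286 mm⁴.
By symmetry the centroid is at mid-width, x̄ = 150 mm.
Transfer each piece to the centroidal y-axis using Ī + A·d² with d = x − 150:
  plate: d = 0 mm → contributes +90 000 000 mm⁴
  hole 1: d = -90 mm → contributes −3 680 640 mm⁴
  hole 2: d = -30 mm → contributes −423 436 mm⁴
  hole 3: d = 30 mm → contributes −423 436 mm⁴
  hole 4: d = 90 mm → contributes −3 680 640 mm⁴
Total I = 81 791 848 mm⁴.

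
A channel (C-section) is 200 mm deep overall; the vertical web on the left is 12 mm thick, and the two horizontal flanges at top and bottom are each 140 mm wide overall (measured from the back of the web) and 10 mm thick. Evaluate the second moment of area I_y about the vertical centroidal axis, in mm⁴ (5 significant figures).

Split into non-overlapping primitives; take the origin at the lower-left of the bounding box.
Web: 12 × 200, A = 2 400 mm², x = 6 mm, Ī = 28 800 mm⁴.
Top flange (beyond web): 128 × 10, A = 1 280 mm², x = 76 mm, Ī = 1 747 627 mm⁴.
Bottom flange (beyond web): 128 × 10, A = 1 280 mm², x = 76 mm, Ī = 1 747 627 mm⁴.
Centroid: x̄ = ΣA·x / ΣA = 42.12903 mm.
Transfer each piece to the vertical centroidal axis using Ī + A·d² with d = x − 42.12903:
  web: d = -36.12903 mm → contributes +3 161 537 mm⁴
  top flange (beyond web): d = 33.87097 mm → contributes +3 216 097 mm⁴
  bottom flange (beyond web): d = 33.87097 mm → contributes +3 216 097 mm⁴
Total I = 9 593 731 mm⁴.

I_y ≈ 9.5937 × 10⁶ mm⁴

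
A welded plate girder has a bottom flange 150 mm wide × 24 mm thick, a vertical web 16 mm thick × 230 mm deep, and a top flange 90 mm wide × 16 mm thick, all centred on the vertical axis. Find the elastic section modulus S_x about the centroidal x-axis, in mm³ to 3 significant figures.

S_x ≈ 5.35 × 10⁵ mm³

Treat the section as a set of non-overlapping primitives; coordinates are from the bounding-box lower-left.
Bottom plate: 150 × 24, A = 3 600 mm², y = 12 mm, Ī = 172 800 mm⁴.
Web plate: 16 × 230, A = 3 680 mm², y = 139 mm, Ī = 16 222 667 mm⁴.
Top plate: 90 × 16, A = 1 440 mm², y = 262 mm, Ī = 30 720 mm⁴.
Centroid: ȳ = ΣA·y / ΣA = 106.88 mm.
Transfer each piece to the centroidal x-axis using Ī + A·d² with d = y − 106.88:
  bottom plate: d = -94.881 mm → contributes +32 581 273 mm⁴
  web plate: d = 32.119 mm → contributes +20 019 129 mm⁴
  top plate: d = 155.12 mm → contributes +34 679 981 mm⁴
Total I = 87 280 383 mm⁴.
Extreme fibre distance c = 163.12 mm; S = I/c = 535 071 mm³.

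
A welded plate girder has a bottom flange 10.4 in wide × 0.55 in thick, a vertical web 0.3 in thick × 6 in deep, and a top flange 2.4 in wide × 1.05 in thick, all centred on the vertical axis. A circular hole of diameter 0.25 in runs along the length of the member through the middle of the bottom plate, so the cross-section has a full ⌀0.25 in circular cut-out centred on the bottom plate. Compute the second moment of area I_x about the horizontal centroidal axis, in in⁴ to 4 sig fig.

Break the section into simple shapes (no overlaps), measuring from the bottom-left corner of the bounding box.
Bottom plate: 10.4 × 0.55, A = 5.72 in², y = 0.275 in, Ī = 0.144192 in⁴.
Web plate: 0.3 × 6, A = 1.8 in², y = 3.55 in, Ī = 5.4 in⁴.
Top plate: 2.4 × 1.05, A = 2.52 in², y = 7.075 in, Ī = 0.231525 in⁴.
Hole (subtracted): ⌀0.25, A = 0.0490874 in², y = 0.275 in, Ī = 0.000191748 in⁴.
Centroid: ȳ = ΣA·y / ΣA = 2.58019 in.
Transfer each piece to the horizontal centroidal axis using Ī + A·d² with d = y − 2.58019:
  bottom plate: d = -2.30519 in → contributes +30.5398 in⁴
  web plate: d = 0.969805 in → contributes +7.09294 in⁴
  top plate: d = 4.49481 in → contributes +51.1438 in⁴
  hole: d = -2.30519 in → contributes −0.261038 in⁴
Total I = 88.5155 in⁴.

I_x ≈ 88.52 in⁴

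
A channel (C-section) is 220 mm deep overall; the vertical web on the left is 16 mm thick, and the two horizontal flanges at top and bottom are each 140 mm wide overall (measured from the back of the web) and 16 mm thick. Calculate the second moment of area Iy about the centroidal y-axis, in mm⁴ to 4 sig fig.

Decompose the section into non-overlapping parts with the origin at the bottom-left of its bounding rectangle.
Web: 16 × 220, A = 3 520 mm², x = 8 mm, Ī = 75093.3 mm⁴.
Top flange (beyond web): 124 × 16, A = 1 984 mm², x = 78 mm, Ī = 2 542 165 mm⁴.
Bottom flange (beyond web): 124 × 16, A = 1 984 mm², x = 78 mm, Ī = 2 542 165 mm⁴.
Centroid: x̄ = ΣA·x / ΣA = 45.094 mm.
Transfer each piece to the centroidal y-axis using Ī + A·d² with d = x − 45.094:
  web: d = -37.094 mm → contributes +4 918 494 mm⁴
  top flange (beyond web): d = 32.906 mm → contributes +4 690 448 mm⁴
  bottom flange (beyond web): d = 32.906 mm → contributes +4 690 448 mm⁴
Total I = 14 299 390 mm⁴.

Iy ≈ 1.430 × 10⁷ mm⁴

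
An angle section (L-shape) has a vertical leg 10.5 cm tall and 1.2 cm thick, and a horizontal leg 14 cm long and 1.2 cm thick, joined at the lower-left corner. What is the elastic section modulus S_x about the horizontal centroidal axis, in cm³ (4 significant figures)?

S_x ≈ 34.25 cm³

Treat the section as a set of non-overlapping primitives; coordinates are from the bounding-box lower-left.
Vertical leg: 1.2 × 10.5, A = 12.6 cm², y = 5.25 cm, Ī = 115.763 cm⁴.
Horizontal leg (remainder): 12.8 × 1.2, A = 15.36 cm², y = 0.6 cm, Ī = 1.8432 cm⁴.
Centroid: ȳ = ΣA·y / ΣA = 2.69549 cm.
Transfer each piece to the horizontal centroidal axis using Ī + A·d² with d = y − 2.69549:
  vertical leg: d = 2.55451 cm → contributes +197.984 cm⁴
  horizontal leg (remainder): d = -2.09549 cm → contributes +69.2904 cm⁴
Total I = 267.274 cm⁴.
Extreme fibre distance c = 7.80451 cm; S = I/c = 34.2461 cm³.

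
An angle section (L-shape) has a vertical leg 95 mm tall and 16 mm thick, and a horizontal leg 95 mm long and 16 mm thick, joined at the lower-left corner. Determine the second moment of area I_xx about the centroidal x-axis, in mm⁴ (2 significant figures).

I_xx ≈ 2.2 × 10⁶ mm⁴

Decompose the section into non-overlapping parts with the origin at the bottom-left of its bounding rectangle.
Vertical leg: 16 × 95, A = 1 520 mm², y = 47.5 mm, Ī = 1 143 167 mm⁴.
Horizontal leg (remainder): 79 × 16, A = 1 264 mm², y = 8 mm, Ī = 26 965 mm⁴.
Centroid: ȳ = ΣA·y / ΣA = 29.57 mm.
Transfer each piece to the centroidal x-axis using Ī + A·d² with d = y − 29.57:
  vertical leg: d = 17.93 mm → contributes +1 632 037 mm⁴
  horizontal leg (remainder): d = -21.57 mm → contributes +614 847 mm⁴
Total I = 2 246 884 mm⁴.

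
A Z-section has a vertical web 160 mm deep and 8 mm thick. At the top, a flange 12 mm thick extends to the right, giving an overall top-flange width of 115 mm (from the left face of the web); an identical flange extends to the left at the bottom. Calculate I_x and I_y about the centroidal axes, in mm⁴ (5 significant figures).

Split into non-overlapping primitives; take the origin at the lower-left of the bounding box.
Web: 8 × 160, A = 1 280 mm², y = 80 mm, Ī = 2 730 667 mm⁴.
Top flange (beyond web): 107 × 12, A = 1 284 mm², y = 154 mm, Ī = 15 408 mm⁴.
Bottom flange (beyond web): 107 × 12, A = 1 284 mm², y = 6 mm, Ī = 15 408 mm⁴.
Centroid: ȳ = ΣA·y / ΣA = 80 mm.
Transfer each piece to the centroidal x-axis using Ī + A·d² with d = y − 80:
  web: d = 0 mm → contributes +2 730 667 mm⁴
  top flange (beyond web): d = 74 mm → contributes +7 046 592 mm⁴
  bottom flange (beyond web): d = -74 mm → contributes +7 046 592 mm⁴
Total I = 16 823 851 mm⁴.
For the y-axis: x̄ = 111 mm.
Repeating about the centroidal y-axis gives I_y = 10 947 363 mm⁴.

I_x ≈ 1.6824 × 10⁷ mm⁴, I_y ≈ 1.0947 × 10⁷ mm⁴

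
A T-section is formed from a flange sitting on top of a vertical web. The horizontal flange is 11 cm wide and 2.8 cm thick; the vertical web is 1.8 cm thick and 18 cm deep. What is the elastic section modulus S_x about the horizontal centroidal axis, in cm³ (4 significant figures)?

S_x ≈ 185.0 cm³

Treat the section as a set of non-overlapping primitives; coordinates are from the bounding-box lower-left.
Flange: 11 × 2.8, A = 30.8 cm², y = 19.4 cm, Ī = 20.1227 cm⁴.
Web: 1.8 × 18, A = 32.4 cm², y = 9 cm, Ī = 874.8 cm⁴.
Centroid: ȳ = ΣA·y / ΣA = 14.0684 cm.
Transfer each piece to the horizontal centroidal axis using Ī + A·d² with d = y − 14.0684:
  flange: d = 5.33165 cm → contributes +895.657 cm⁴
  web: d = -5.06835 cm → contributes +1707.1 cm⁴
Total I = 2602.76 cm⁴.
Extreme fibre distance c = 14.0684 cm; S = I/c = 185.008 cm³.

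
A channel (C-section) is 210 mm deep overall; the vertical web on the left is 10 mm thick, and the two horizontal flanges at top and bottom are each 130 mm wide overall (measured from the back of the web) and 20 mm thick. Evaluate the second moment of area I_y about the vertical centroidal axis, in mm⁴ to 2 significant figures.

Decompose the section into non-overlapping parts with the origin at the bottom-left of its bounding rectangle.
Web: 10 × 210, A = 2 100 mm², x = 5 mm, Ī = 17 500 mm⁴.
Top flange (beyond web): 120 × 20, A = 2 400 mm², x = 70 mm, Ī = 2 880 000 mm⁴.
Bottom flange (beyond web): 120 × 20, A = 2 400 mm², x = 70 mm, Ī = 2 880 000 mm⁴.
Centroid: x̄ = ΣA·x / ΣA = 50.22 mm.
Transfer each piece to the vertical centroidal axis using Ī + A·d² with d = x − 50.22:
  web: d = -45.22 mm → contributes +4 311 186 mm⁴
  top flange (beyond web): d = 19.78 mm → contributes +3 819 244 mm⁴
  bottom flange (beyond web): d = 19.78 mm → contributes +3 819 244 mm⁴
Total I = 11 949 674 mm⁴.

I_y ≈ 1.2 × 10⁷ mm⁴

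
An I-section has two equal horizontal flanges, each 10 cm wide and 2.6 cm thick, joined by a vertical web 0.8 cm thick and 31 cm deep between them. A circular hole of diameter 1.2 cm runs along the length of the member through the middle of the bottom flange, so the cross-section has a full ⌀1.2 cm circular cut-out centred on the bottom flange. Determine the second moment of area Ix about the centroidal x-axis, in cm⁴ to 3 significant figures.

Ix ≈ 1.64 × 10⁴ cm⁴

Treat the section as a set of non-overlapping primitives; coordinates are from the bounding-box lower-left.
Bottom flange: 10 × 2.6, A = 26 cm², y = 1.3 cm, Ī = 14.647 cm⁴.
Web: 0.8 × 31, A = 24.8 cm², y = 18.1 cm, Ī = 1986.1 cm⁴.
Top flange: 10 × 2.6, A = 26 cm², y = 34.9 cm, Ī = 14.647 cm⁴.
Hole (subtracted): ⌀1.2, A = 1.131 cm², y = 1.3 cm, Ī = 0.10179 cm⁴.
Centroid: ȳ = ΣA·y / ΣA = 18.351 cm.
Transfer each piece to the centroidal x-axis using Ī + A·d² with d = y − 18.351:
  bottom flange: d = -17.051 cm → contributes +7573.9 cm⁴
  web: d = -0.2511 cm → contributes +1987.6 cm⁴
  top flange: d = 16.549 cm → contributes +7135.2 cm⁴
  hole: d = -17.051 cm → contributes −328.92 cm⁴
Total I = 16 368 cm⁴.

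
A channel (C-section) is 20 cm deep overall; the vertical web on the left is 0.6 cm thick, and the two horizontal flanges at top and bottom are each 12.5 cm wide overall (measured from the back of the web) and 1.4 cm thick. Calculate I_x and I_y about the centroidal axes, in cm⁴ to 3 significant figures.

Break the section into simple shapes (no overlaps), measuring from the bottom-left corner of the bounding box.
Web: 0.6 × 20, A = 12 cm², y = 10 cm, Ī = 400 cm⁴.
Top flange (beyond web): 11.9 × 1.4, A = 16.66 cm², y = 19.3 cm, Ī = 2.7211 cm⁴.
Bottom flange (beyond web): 11.9 × 1.4, A = 16.66 cm², y = 0.7 cm, Ī = 2.7211 cm⁴.
By symmetry the centroid is at mid-height, ȳ = 10 cm.
Transfer each piece to the centroidal x-axis using Ī + A·d² with d = y − 10:
  web: d = 0 cm → contributes +400 cm⁴
  top flange (beyond web): d = 9.3 cm → contributes +1443.6 cm⁴
  bottom flange (beyond web): d = -9.3 cm → contributes +1443.6 cm⁴
Total I = 3287.3 cm⁴.
For the y-axis: x̄ = 4.8951 cm.
Repeating about the centroidal y-axis gives I_y = 738.2 cm⁴.

I_x ≈ 3290 cm⁴, I_y ≈ 738 cm⁴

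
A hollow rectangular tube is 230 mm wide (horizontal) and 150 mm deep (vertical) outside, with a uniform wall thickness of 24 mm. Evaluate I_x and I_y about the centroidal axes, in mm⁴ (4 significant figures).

Decompose the section into non-overlapping parts with the origin at the bottom-left of its bounding rectangle.
Outer rectangle: 230 × 150, A = 34 500 mm², y = 75 mm, Ī = 64 687 500 mm⁴.
Inner void (subtracted): 182 × 102, A = 18 564 mm², y = 75 mm, Ī = 16 094 988 mm⁴.
By symmetry the centroid is at mid-height, ȳ = 75 mm.
All pieces are centred on the centroidal x-axis, so I = ΣĪ (holes subtracted) = 48 592 512 mm⁴.
Repeating about the centroidal y-axis gives I_y = 100 844 672 mm⁴.

I_x ≈ 4.859 × 10⁷ mm⁴, I_y ≈ 1.008 × 10⁸ mm⁴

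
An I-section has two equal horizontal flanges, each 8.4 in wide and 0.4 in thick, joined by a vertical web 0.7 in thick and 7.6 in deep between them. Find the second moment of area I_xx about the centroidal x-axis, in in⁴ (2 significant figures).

Break the section into simple shapes (no overlaps), measuring from the bottom-left corner of the bounding box.
Bottom flange: 8.4 × 0.4, A = 3.36 in², y = 0.2 in, Ī = 0.0448 in⁴.
Web: 0.7 × 7.6, A = 5.32 in², y = 4.2 in, Ī = 25.61 in⁴.
Top flange: 8.4 × 0.4, A = 3.36 in², y = 8.2 in, Ī = 0.0448 in⁴.
By symmetry the centroid is at mid-height, ȳ = 4.2 in.
Transfer each piece to the centroidal x-axis using Ī + A·d² with d = y − 4.2:
  bottom flange: d = -4 in → contributes +53.8 in⁴
  web: d = 0 in → contributes +25.61 in⁴
  top flange: d = 4 in → contributes +53.8 in⁴
Total I = 133.2 in⁴.

I_xx ≈ 130 in⁴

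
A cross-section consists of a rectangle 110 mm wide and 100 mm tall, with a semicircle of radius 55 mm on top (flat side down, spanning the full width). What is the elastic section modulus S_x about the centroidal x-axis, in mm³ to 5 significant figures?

S_x ≈ 3.3810 × 10⁵ mm³

Decompose the section into non-overlapping parts with the origin at the bottom-left of its bounding rectangle.
Rectangular body: 110 × 100, A = 11 000 mm², y = 50 mm, Ī = 9 166 667 mm⁴.
Semicircular cap: semicircle r = 55, A = 4751.659 mm², y = 123.3427 mm, Ī = 1 004 345 mm⁴.
Centroid: ȳ = ΣA·y / ΣA = 72.12463 mm.
Transfer each piece to the centroidal x-axis using Ī + A·d² with d = y − 72.12463:
  rectangular body: d = -22.12463 mm → contributes +14 551 158 mm⁴
  semicircular cap: d = 51.2181 mm → contributes +13 469 340 mm⁴
Total I = 28 020 498 mm⁴.
Extreme fibre distance c = 82.87537 mm; S = I/c = 338 104 mm³.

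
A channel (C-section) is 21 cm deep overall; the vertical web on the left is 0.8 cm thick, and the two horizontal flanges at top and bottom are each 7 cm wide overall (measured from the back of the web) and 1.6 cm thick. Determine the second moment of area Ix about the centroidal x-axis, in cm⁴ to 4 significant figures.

Ix ≈ 2488 cm⁴

Break the section into simple shapes (no overlaps), measuring from the bottom-left corner of the bounding box.
Web: 0.8 × 21, A = 16.8 cm², y = 10.5 cm, Ī = 617.4 cm⁴.
Top flange (beyond web): 6.2 × 1.6, A = 9.92 cm², y = 20.2 cm, Ī = 2.11627 cm⁴.
Bottom flange (beyond web): 6.2 × 1.6, A = 9.92 cm², y = 0.8 cm, Ī = 2.11627 cm⁴.
By symmetry the centroid is at mid-height, ȳ = 10.5 cm.
Transfer each piece to the centroidal x-axis using Ī + A·d² with d = y − 10.5:
  web: d = 0 cm → contributes +617.4 cm⁴
  top flange (beyond web): d = 9.7 cm → contributes +935.489 cm⁴
  bottom flange (beyond web): d = -9.7 cm → contributes +935.489 cm⁴
Total I = 2488.38 cm⁴.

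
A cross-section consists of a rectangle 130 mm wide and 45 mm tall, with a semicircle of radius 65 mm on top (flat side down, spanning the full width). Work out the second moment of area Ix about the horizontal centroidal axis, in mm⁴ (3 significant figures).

Ix ≈ 1.07 × 10⁷ mm⁴

Split into non-overlapping primitives; take the origin at the lower-left of the bounding box.
Rectangular body: 130 × 45, A = 5 850 mm², y = 22.5 mm, Ī = 987 188 mm⁴.
Semicircular cap: semicircle r = 65, A = 6636.6 mm², y = 72.587 mm, Ī = 1 959 230 mm⁴.
Centroid: ȳ = ΣA·y / ΣA = 49.121 mm.
Transfer each piece to the horizontal centroidal axis using Ī + A·d² with d = y − 49.121:
  rectangular body: d = -26.621 mm → contributes +5 132 977 mm⁴
  semicircular cap: d = 23.466 mm → contributes +5 613 634 mm⁴
Total I = 10 746 610 mm⁴.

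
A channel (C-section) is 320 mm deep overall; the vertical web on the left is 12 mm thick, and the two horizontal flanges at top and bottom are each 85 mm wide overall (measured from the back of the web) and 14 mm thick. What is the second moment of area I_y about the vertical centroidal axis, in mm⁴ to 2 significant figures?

Decompose the section into non-overlapping parts with the origin at the bottom-left of its bounding rectangle.
Web: 12 × 320, A = 3 840 mm², x = 6 mm, Ī = 46 080 mm⁴.
Top flange (beyond web): 73 × 14, A = 1 022 mm², x = 48.5 mm, Ī = 453 853 mm⁴.
Bottom flange (beyond web): 73 × 14, A = 1 022 mm², x = 48.5 mm, Ī = 453 853 mm⁴.
Centroid: x̄ = ΣA·x / ΣA = 20.76 mm.
Transfer each piece to the vertical centroidal axis using Ī + A·d² with d = x − 20.76:
  web: d = -14.76 mm → contributes +883 080 mm⁴
  top flange (beyond web): d = 27.74 mm → contributes +1 240 076 mm⁴
  bottom flange (beyond web): d = 27.74 mm → contributes +1 240 076 mm⁴
Total I = 3 363 233 mm⁴.

I_y ≈ 3.4 × 10⁶ mm⁴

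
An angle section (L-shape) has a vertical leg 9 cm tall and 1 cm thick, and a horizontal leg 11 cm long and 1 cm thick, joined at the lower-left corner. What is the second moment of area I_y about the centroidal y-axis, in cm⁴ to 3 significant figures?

I_y ≈ 227 cm⁴

Split into non-overlapping primitives; take the origin at the lower-left of the bounding box.
Vertical leg: 1 × 9, A = 9 cm², x = 0.5 cm, Ī = 0.75 cm⁴.
Horizontal leg (remainder): 10 × 1, A = 10 cm², x = 6 cm, Ī = 83.333 cm⁴.
Centroid: x̄ = ΣA·x / ΣA = 3.3947 cm.
Transfer each piece to the centroidal y-axis using Ī + A·d² with d = x − 3.3947:
  vertical leg: d = -2.8947 cm → contributes +76.166 cm⁴
  horizontal leg (remainder): d = 2.6053 cm → contributes +151.21 cm⁴
Total I = 227.37 cm⁴.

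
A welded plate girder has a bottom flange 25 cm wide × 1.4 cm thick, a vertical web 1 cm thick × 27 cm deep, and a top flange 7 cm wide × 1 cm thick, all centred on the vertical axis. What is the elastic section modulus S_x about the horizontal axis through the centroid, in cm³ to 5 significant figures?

Decompose the section into non-overlapping parts with the origin at the bottom-left of its bounding rectangle.
Bottom plate: 25 × 1.4, A = 35 cm², y = 0.7 cm, Ī = 5.716667 cm⁴.
Web plate: 1 × 27, A = 27 cm², y = 14.9 cm, Ī = 1640.25 cm⁴.
Top plate: 7 × 1, A = 7 cm², y = 28.9 cm, Ī = 0.5833333 cm⁴.
Centroid: ȳ = ΣA·y / ΣA = 9.117391 cm.
Transfer each piece to the horizontal axis through the centroid using Ī + A·d² with d = y − 9.117391:
  bottom plate: d = -8.417391 cm → contributes +2485.553 cm⁴
  web plate: d = 5.782609 cm → contributes +2543.091 cm⁴
  top plate: d = 19.78261 cm → contributes +2740.045 cm⁴
Total I = 7768.689 cm⁴.
Extreme fibre distance c = 20.28261 cm; S = I/c = 383.0222 cm³.

S_x ≈ 383.02 cm³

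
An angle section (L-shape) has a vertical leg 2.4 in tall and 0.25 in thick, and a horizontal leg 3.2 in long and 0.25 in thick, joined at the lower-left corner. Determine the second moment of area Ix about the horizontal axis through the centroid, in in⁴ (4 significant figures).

Ix ≈ 0.6742 in⁴

Split into non-overlapping primitives; take the origin at the lower-left of the bounding box.
Vertical leg: 0.25 × 2.4, A = 0.6 in², y = 1.2 in, Ī = 0.288 in⁴.
Horizontal leg (remainder): 2.95 × 0.25, A = 0.7375 in², y = 0.125 in, Ī = 0.00384115 in⁴.
Centroid: ȳ = ΣA·y / ΣA = 0.607243 in.
Transfer each piece to the horizontal axis through the centroid using Ī + A·d² with d = y − 0.607243:
  vertical leg: d = 0.592757 in → contributes +0.498817 in⁴
  horizontal leg (remainder): d = -0.482243 in → contributes +0.175353 in⁴
Total I = 0.674169 in⁴.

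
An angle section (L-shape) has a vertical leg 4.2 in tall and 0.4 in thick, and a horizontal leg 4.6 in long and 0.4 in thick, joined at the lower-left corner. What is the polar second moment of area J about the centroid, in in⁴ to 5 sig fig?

J ≈ 12.460 in⁴

Break the section into simple shapes (no overlaps), measuring from the bottom-left corner of the bounding box.
Vertical leg: 0.4 × 4.2, A = 1.68 in², y = 2.1 in, Ī = 2.4696 in⁴.
Horizontal leg (remainder): 4.2 × 0.4, A = 1.68 in², y = 0.2 in, Ī = 0.0224 in⁴.
Centroid: ȳ = ΣA·y / ΣA = 1.15 in.
Transfer each piece to the centroidal x-axis using Ī + A·d² with d = y − 1.15:
  vertical leg: d = 0.95 in → contributes +3.9858 in⁴
  horizontal leg (remainder): d = -0.95 in → contributes +1.5386 in⁴
Total I = 5.5244 in⁴.
For the y-axis: x̄ = 1.35 in.
Repeating about the centroidal y-axis gives I_y = 6.9356 in⁴.
Polar second moment: J = I_x + I_y = 12.46 in⁴.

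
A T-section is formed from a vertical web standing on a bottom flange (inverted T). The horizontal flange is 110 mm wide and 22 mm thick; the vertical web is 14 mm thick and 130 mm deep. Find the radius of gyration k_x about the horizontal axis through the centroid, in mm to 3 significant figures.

k_x ≈ 45.2 mm

Break the section into simple shapes (no overlaps), measuring from the bottom-left corner of the bounding box.
Flange: 110 × 22, A = 2 420 mm², y = 11 mm, Ī = 97 607 mm⁴.
Web: 14 × 130, A = 1 820 mm², y = 87 mm, Ī = 2 563 167 mm⁴.
Centroid: ȳ = ΣA·y / ΣA = 43.623 mm.
Transfer each piece to the horizontal axis through the centroid using Ī + A·d² with d = y − 43.623:
  flange: d = -32.623 mm → contributes +2 673 060 mm⁴
  web: d = 43.377 mm → contributes +5 987 670 mm⁴
Total I = 8 660 730 mm⁴.
Radius of gyration: k = √(I/A) = √(8 660 730 / 4 240) = 45.195 mm.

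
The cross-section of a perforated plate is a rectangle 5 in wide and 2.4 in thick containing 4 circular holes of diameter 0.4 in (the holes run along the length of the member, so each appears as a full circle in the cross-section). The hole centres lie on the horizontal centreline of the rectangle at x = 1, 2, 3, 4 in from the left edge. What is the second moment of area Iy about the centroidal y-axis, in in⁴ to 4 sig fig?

Iy ≈ 24.37 in⁴

Break the section into simple shapes (no overlaps), measuring from the bottom-left corner of the bounding box.
Plate: 5 × 2.4, A = 12 in², x = 2.5 in, Ī = 25 in⁴.
Hole 1 (subtracted): ⌀0.4, A = 0.125664 in², x = 1 in, Ī = 0.00125664 in⁴.
Hole 2 (subtracted): ⌀0.4, A = 0.125664 in², x = 2 in, Ī = 0.00125664 in⁴.
Hole 3 (subtracted): ⌀0.4, A = 0.125664 in², x = 3 in, Ī = 0.00125664 in⁴.
Hole 4 (subtracted): ⌀0.4, A = 0.125664 in², x = 4 in, Ī = 0.00125664 in⁴.
By symmetry the centroid is at mid-width, x̄ = 2.5 in.
Transfer each piece to the centroidal y-axis using Ī + A·d² with d = x − 2.5:
  plate: d = 0 in → contributes +25 in⁴
  hole 1: d = -1.5 in → contributes −0.284 in⁴
  hole 2: d = -0.5 in → contributes −0.0326726 in⁴
  hole 3: d = 0.5 in → contributes −0.0326726 in⁴
  hole 4: d = 1.5 in → contributes −0.284 in⁴
Total I = 24.3667 in⁴.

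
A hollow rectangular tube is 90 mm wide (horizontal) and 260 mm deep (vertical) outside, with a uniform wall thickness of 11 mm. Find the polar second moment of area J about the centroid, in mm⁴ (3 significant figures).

J ≈ 6.50 × 10⁷ mm⁴

Break the section into simple shapes (no overlaps), measuring from the bottom-left corner of the bounding box.
Outer rectangle: 90 × 260, A = 23 400 mm², y = 130 mm, Ī = 131 820 000 mm⁴.
Inner void (subtracted): 68 × 238, A = 16 184 mm², y = 130 mm, Ī = 76 393 875 mm⁴.
By symmetry the centroid is at mid-height, ȳ = 130 mm.
All pieces are centred on the centroidal x-axis, so I = ΣĪ (holes subtracted) = 55 426 125 mm⁴.
Repeating about the centroidal y-axis gives I_y = 9 558 765 mm⁴.
Polar second moment: J = I_x + I_y = 64 984 891 mm⁴.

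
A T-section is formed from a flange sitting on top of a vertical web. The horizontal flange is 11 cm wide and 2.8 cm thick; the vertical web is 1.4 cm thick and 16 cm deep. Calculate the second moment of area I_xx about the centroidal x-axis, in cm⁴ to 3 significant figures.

Split into non-overlapping primitives; take the origin at the lower-left of the bounding box.
Flange: 11 × 2.8, A = 30.8 cm², y = 17.4 cm, Ī = 20.123 cm⁴.
Web: 1.4 × 16, A = 22.4 cm², y = 8 cm, Ī = 477.87 cm⁴.
Centroid: ȳ = ΣA·y / ΣA = 13.442 cm.
Transfer each piece to the centroidal x-axis using Ī + A·d² with d = y − 13.442:
  flange: d = 3.9579 cm → contributes +502.6 cm⁴
  web: d = -5.4421 cm → contributes +1141.3 cm⁴
Total I = 1643.9 cm⁴.

I_xx ≈ 1640 cm⁴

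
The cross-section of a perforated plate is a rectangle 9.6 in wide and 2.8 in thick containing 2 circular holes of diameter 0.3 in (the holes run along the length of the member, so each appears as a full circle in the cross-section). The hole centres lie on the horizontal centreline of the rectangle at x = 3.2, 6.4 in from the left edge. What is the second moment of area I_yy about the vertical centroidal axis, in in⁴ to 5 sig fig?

I_yy ≈ 206.08 in⁴

Decompose the section into non-overlapping parts with the origin at the bottom-left of its bounding rectangle.
Plate: 9.6 × 2.8, A = 26.88 in², x = 4.8 in, Ī = 206.4384 in⁴.
Hole 1 (subtracted): ⌀0.3, A = 0.07068583 in², x = 3.2 in, Ī = 0.0003976078 in⁴.
Hole 2 (subtracted): ⌀0.3, A = 0.07068583 in², x = 6.4 in, Ī = 0.0003976078 in⁴.
By symmetry the centroid is at mid-width, x̄ = 4.8 in.
Transfer each piece to the vertical centroidal axis using Ī + A·d² with d = x − 4.8:
  plate: d = 0 in → contributes +206.4384 in⁴
  hole 1: d = -1.6 in → contributes −0.1813533 in⁴
  hole 2: d = 1.6 in → contributes −0.1813533 in⁴
Total I = 206.0757 in⁴.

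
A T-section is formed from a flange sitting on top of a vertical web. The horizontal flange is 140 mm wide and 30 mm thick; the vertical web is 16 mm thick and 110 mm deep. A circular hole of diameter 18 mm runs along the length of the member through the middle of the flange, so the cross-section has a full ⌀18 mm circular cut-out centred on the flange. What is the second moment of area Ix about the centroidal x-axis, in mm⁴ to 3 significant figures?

Ix ≈ 8.05 × 10⁶ mm⁴

Split into non-overlapping primitives; take the origin at the lower-left of the bounding box.
Flange: 140 × 30, A = 4 200 mm², y = 125 mm, Ī = 315 000 mm⁴.
Web: 16 × 110, A = 1 760 mm², y = 55 mm, Ī = 1 774 667 mm⁴.
Hole (subtracted): ⌀18, A = 254.47 mm², y = 125 mm, Ī = 5 153 mm⁴.
Centroid: ȳ = ΣA·y / ΣA = 103.41 mm.
Transfer each piece to the centroidal x-axis using Ī + A·d² with d = y − 103.41:
  flange: d = 21.593 mm → contributes +2 273 297 mm⁴
  web: d = -48.407 mm → contributes +5 898 751 mm⁴
  hole: d = 21.593 mm → contributes −123 802 mm⁴
Total I = 8 048 246 mm⁴.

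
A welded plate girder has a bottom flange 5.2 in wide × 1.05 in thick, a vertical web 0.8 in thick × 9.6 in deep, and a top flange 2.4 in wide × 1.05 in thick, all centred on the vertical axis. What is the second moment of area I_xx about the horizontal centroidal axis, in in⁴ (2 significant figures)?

I_xx ≈ 270 in⁴

Treat the section as a set of non-overlapping primitives; coordinates are from the bounding-box lower-left.
Bottom plate: 5.2 × 1.05, A = 5.46 in², y = 0.525 in, Ī = 0.5016 in⁴.
Web plate: 0.8 × 9.6, A = 7.68 in², y = 5.85 in, Ī = 58.98 in⁴.
Top plate: 2.4 × 1.05, A = 2.52 in², y = 11.18 in, Ī = 0.2315 in⁴.
Centroid: ȳ = ΣA·y / ΣA = 4.85 in.
Transfer each piece to the horizontal centroidal axis using Ī + A·d² with d = y − 4.85:
  bottom plate: d = -4.325 in → contributes +102.6 in⁴
  web plate: d = 0.9997 in → contributes +66.66 in⁴
  top plate: d = 6.325 in → contributes +101 in⁴
Total I = 270.3 in⁴.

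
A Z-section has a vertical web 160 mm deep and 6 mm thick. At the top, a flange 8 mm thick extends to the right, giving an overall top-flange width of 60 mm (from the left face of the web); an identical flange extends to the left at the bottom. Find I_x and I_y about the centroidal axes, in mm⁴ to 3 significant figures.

I_x ≈ 7.04 × 10⁶ mm⁴, I_y ≈ 9.90 × 10⁵ mm⁴

Split into non-overlapping primitives; take the origin at the lower-left of the bounding box.
Web: 6 × 160, A = 960 mm², y = 80 mm, Ī = 2 048 000 mm⁴.
Top flange (beyond web): 54 × 8, A = 432 mm², y = 156 mm, Ī = 2 304 mm⁴.
Bottom flange (beyond web): 54 × 8, A = 432 mm², y = 4 mm, Ī = 2 304 mm⁴.
Centroid: ȳ = ΣA·y / ΣA = 80 mm.
Transfer each piece to the centroidal x-axis using Ī + A·d² with d = y − 80:
  web: d = 0 mm → contributes +2 048 000 mm⁴
  top flange (beyond web): d = 76 mm → contributes +2 497 536 mm⁴
  bottom flange (beyond web): d = -76 mm → contributes +2 497 536 mm⁴
Total I = 7 043 072 mm⁴.
For the y-axis: x̄ = 57 mm.
Repeating about the centroidal y-axis gives I_y = 990 432 mm⁴.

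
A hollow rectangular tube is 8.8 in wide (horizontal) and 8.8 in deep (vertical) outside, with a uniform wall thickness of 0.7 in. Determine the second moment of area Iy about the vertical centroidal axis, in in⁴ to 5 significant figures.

Iy ≈ 249.86 in⁴

Decompose the section into non-overlapping parts with the origin at the bottom-left of its bounding rectangle.
Outer rectangle: 8.8 × 8.8, A = 77.44 in², x = 4.4 in, Ī = 499.7461 in⁴.
Inner void (subtracted): 7.4 × 7.4, A = 54.76 in², x = 4.4 in, Ī = 249.8881 in⁴.
By symmetry the centroid is at mid-width, x̄ = 4.4 in.
All pieces are centred on the vertical centroidal axis, so I = ΣĪ (holes subtracted) = 249.858 in⁴.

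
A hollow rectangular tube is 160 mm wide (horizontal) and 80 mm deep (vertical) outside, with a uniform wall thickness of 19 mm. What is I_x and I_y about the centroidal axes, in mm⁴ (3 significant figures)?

I_x ≈ 6.07 × 10⁶ mm⁴, I_y ≈ 2.10 × 10⁷ mm⁴

Treat the section as a set of non-overlapping primitives; coordinates are from the bounding-box lower-left.
Outer rectangle: 160 × 80, A = 12 800 mm², y = 40 mm, Ī = 6 826 667 mm⁴.
Inner void (subtracted): 122 × 42, A = 5 124 mm², y = 40 mm, Ī = 753 228 mm⁴.
By symmetry the centroid is at mid-height, ȳ = 40 mm.
All pieces are centred on the centroidal x-axis, so I = ΣĪ (holes subtracted) = 6 073 439 mm⁴.
Repeating about the centroidal y-axis gives I_y = 20 951 199 mm⁴.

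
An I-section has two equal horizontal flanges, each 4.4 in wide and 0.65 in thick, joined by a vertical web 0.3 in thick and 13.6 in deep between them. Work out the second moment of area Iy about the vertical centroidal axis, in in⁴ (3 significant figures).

Iy ≈ 9.26 in⁴

Decompose the section into non-overlapping parts with the origin at the bottom-left of its bounding rectangle.
Bottom flange: 4.4 × 0.65, A = 2.86 in², x = 2.2 in, Ī = 4.6141 in⁴.
Web: 0.3 × 13.6, A = 4.08 in², x = 2.2 in, Ī = 0.0306 in⁴.
Top flange: 4.4 × 0.65, A = 2.86 in², x = 2.2 in, Ī = 4.6141 in⁴.
By symmetry the centroid is at mid-width, x̄ = 2.2 in.
All pieces are centred on the vertical centroidal axis, so I = ΣĪ = 9.2589 in⁴.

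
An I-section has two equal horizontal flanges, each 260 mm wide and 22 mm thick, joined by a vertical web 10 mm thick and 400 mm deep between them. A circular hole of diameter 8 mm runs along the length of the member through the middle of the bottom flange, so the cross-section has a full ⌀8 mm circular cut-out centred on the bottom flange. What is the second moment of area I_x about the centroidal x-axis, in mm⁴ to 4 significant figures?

Treat the section as a set of non-overlapping primitives; coordinates are from the bounding-box lower-left.
Bottom flange: 260 × 22, A = 5 720 mm², y = 11 mm, Ī = 230 707 mm⁴.
Web: 10 × 400, A = 4 000 mm², y = 222 mm, Ī = 53 333 333 mm⁴.
Top flange: 260 × 22, A = 5 720 mm², y = 433 mm, Ī = 230 707 mm⁴.
Hole (subtracted): ⌀8, A = 50.2655 mm², y = 11 mm, Ī = 201.062 mm⁴.
Centroid: ȳ = ΣA·y / ΣA = 222.689 mm.
Transfer each piece to the centroidal x-axis using Ī + A·d² with d = y − 222.689:
  bottom flange: d = -211.689 mm → contributes +256 557 070 mm⁴
  web: d = -0.689162 mm → contributes +53 335 233 mm⁴
  top flange: d = 210.311 mm → contributes +253 230 017 mm⁴
  hole: d = -211.689 mm → contributes −2 252 713 mm⁴
Total I = 560 869 607 mm⁴.

I_x ≈ 5.609 × 10⁸ mm⁴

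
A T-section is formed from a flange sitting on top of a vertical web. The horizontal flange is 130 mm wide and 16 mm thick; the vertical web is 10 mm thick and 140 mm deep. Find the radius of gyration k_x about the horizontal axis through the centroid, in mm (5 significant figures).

k_x ≈ 46.182 mm

Split into non-overlapping primitives; take the origin at the lower-left of the bounding box.
Flange: 130 × 16, A = 2 080 mm², y = 148 mm, Ī = 44373.33 mm⁴.
Web: 10 × 140, A = 1 400 mm², y = 70 mm, Ī = 2 286 667 mm⁴.
Centroid: ȳ = ΣA·y / ΣA = 116.6207 mm.
Transfer each piece to the horizontal axis through the centroid using Ī + A·d² with d = y − 116.6207:
  flange: d = 31.37931 mm → contributes +2 092 468 mm⁴
  web: d = -46.62069 mm → contributes +5 329 551 mm⁴
Total I = 7 422 019 mm⁴.
Radius of gyration: k = √(I/A) = √(7 422 019 / 3 480) = 46.18186 mm.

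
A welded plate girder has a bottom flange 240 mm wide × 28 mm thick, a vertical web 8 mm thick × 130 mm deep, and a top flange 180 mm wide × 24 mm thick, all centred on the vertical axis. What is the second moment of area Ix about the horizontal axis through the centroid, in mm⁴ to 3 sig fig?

Ix ≈ 6.64 × 10⁷ mm⁴

Decompose the section into non-overlapping parts with the origin at the bottom-left of its bounding rectangle.
Bottom plate: 240 × 28, A = 6 720 mm², y = 14 mm, Ī = 439 040 mm⁴.
Web plate: 8 × 130, A = 1 040 mm², y = 93 mm, Ī = 1 464 667 mm⁴.
Top plate: 180 × 24, A = 4 320 mm², y = 170 mm, Ī = 207 360 mm⁴.
Centroid: ȳ = ΣA·y / ΣA = 76.589 mm.
Transfer each piece to the horizontal axis through the centroid using Ī + A·d² with d = y − 76.589:
  bottom plate: d = -62.589 mm → contributes +26 764 193 mm⁴
  web plate: d = 16.411 mm → contributes +1 744 747 mm⁴
  top plate: d = 93.411 mm → contributes +37 901 690 mm⁴
Total I = 66 410 630 mm⁴.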